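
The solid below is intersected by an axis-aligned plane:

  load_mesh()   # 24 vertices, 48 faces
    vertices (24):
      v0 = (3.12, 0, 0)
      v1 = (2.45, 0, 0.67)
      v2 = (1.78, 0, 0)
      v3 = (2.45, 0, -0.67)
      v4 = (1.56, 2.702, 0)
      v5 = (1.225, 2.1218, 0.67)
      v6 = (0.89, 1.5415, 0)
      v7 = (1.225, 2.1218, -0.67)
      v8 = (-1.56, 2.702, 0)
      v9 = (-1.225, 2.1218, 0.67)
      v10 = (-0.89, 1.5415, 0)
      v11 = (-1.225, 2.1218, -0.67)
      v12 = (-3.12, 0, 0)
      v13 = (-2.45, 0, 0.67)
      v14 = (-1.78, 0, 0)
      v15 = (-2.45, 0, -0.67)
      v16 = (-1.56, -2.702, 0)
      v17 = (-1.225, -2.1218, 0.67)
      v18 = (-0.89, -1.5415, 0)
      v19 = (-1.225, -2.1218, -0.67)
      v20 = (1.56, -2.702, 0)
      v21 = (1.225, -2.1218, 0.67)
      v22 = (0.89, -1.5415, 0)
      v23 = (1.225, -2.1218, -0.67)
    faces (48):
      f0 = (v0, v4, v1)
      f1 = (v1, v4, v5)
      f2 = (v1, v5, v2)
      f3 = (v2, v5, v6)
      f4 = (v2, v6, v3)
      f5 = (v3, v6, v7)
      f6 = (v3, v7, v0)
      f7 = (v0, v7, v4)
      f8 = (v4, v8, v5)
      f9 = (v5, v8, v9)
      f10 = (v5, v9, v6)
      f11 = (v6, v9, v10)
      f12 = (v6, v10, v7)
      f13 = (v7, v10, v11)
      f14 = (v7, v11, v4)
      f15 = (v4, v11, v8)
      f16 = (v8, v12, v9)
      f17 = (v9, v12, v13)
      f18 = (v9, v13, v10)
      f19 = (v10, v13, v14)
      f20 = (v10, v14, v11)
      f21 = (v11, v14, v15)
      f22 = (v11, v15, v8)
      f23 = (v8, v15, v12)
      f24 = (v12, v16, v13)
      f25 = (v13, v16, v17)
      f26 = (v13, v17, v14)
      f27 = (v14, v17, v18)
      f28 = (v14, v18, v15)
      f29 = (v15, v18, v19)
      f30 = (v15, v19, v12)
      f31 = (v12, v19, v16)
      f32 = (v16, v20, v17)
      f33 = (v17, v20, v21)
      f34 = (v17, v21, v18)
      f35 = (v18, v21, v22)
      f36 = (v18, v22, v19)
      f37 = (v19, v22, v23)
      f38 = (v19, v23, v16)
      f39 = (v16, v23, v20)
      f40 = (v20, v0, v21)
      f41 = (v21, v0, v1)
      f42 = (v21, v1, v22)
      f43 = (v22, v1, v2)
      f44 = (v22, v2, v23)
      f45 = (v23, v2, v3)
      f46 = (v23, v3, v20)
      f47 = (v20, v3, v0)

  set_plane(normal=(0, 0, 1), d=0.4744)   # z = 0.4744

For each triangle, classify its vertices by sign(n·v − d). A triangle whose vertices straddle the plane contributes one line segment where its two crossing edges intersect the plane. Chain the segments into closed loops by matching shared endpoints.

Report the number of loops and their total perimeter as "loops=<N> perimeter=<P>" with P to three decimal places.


loops=2 perimeter=29.400

Straddling triangles (24 of 48):
  (v0,v4,v1) [--+] → (2.19017, 0.788823, 0.4744)–(2.6456, 0, 0.4744)  len=0.9109
  (v1,v4,v5) [+-+] → (2.19017, 0.788823, 0.4744)–(1.3228, 2.29118, 0.4744)  len=1.7348
  (v1,v5,v2) [++-] → (1.38703, 1.50236, 0.4744)–(2.2544, 0, 0.4744)  len=1.7348
  (v2,v5,v6) [-+-] → (1.38703, 1.50236, 0.4744)–(1.1272, 1.95239, 0.4744)  len=0.5196
  (v4,v8,v5) [--+] → (0.411946, 2.29118, 0.4744)–(1.3228, 2.29118, 0.4744)  len=0.9109
  (v5,v8,v9) [+-+] → (0.411946, 2.29118, 0.4744)–(-1.3228, 2.29118, 0.4744)  len=1.7347
  (v5,v9,v6) [++-] → (-0.607546, 1.95239, 0.4744)–(1.1272, 1.95239, 0.4744)  len=1.7347
  (v6,v9,v10) [-+-] → (-0.607546, 1.95239, 0.4744)–(-1.1272, 1.95239, 0.4744)  len=0.5197
  (v8,v12,v9) [--+] → (-1.77823, 1.50236, 0.4744)–(-1.3228, 2.29118, 0.4744)  len=0.9109
  (v9,v12,v13) [+-+] → (-1.77823, 1.50236, 0.4744)–(-2.6456, 0, 0.4744)  len=1.7348
  (v9,v13,v10) [++-] → (-1.99457, 0.450026, 0.4744)–(-1.1272, 1.95239, 0.4744)  len=1.7348
  (v10,v13,v14) [-+-] → (-1.99457, 0.450026, 0.4744)–(-2.2544, 0, 0.4744)  len=0.5196
  (v12,v16,v13) [--+] → (-2.19017, -0.788823, 0.4744)–(-2.6456, 0, 0.4744)  len=0.9109
  (v13,v16,v17) [+-+] → (-2.19017, -0.788823, 0.4744)–(-1.3228, -2.29118, 0.4744)  len=1.7348
  (v13,v17,v14) [++-] → (-1.38703, -1.50236, 0.4744)–(-2.2544, 0, 0.4744)  len=1.7348
  (v14,v17,v18) [-+-] → (-1.38703, -1.50236, 0.4744)–(-1.1272, -1.95239, 0.4744)  len=0.5196
  (v16,v20,v17) [--+] → (-0.411946, -2.29118, 0.4744)–(-1.3228, -2.29118, 0.4744)  len=0.9109
  (v17,v20,v21) [+-+] → (-0.411946, -2.29118, 0.4744)–(1.3228, -2.29118, 0.4744)  len=1.7347
  (v17,v21,v18) [++-] → (0.607546, -1.95239, 0.4744)–(-1.1272, -1.95239, 0.4744)  len=1.7347
  (v18,v21,v22) [-+-] → (0.607546, -1.95239, 0.4744)–(1.1272, -1.95239, 0.4744)  len=0.5197
  (v20,v0,v21) [--+] → (1.77823, -1.50236, 0.4744)–(1.3228, -2.29118, 0.4744)  len=0.9109
  (v21,v0,v1) [+-+] → (1.77823, -1.50236, 0.4744)–(2.6456, 0, 0.4744)  len=1.7348
  (v21,v1,v22) [++-] → (1.99457, -0.450026, 0.4744)–(1.1272, -1.95239, 0.4744)  len=1.7348
  (v22,v1,v2) [-+-] → (1.99457, -0.450026, 0.4744)–(2.2544, 0, 0.4744)  len=0.5196

Chained into 2 loop(s):
  loop 1: 12 segments, perimeter = 15.8737
  loop 2: 12 segments, perimeter = 13.5265
Total perimeter = 29.400


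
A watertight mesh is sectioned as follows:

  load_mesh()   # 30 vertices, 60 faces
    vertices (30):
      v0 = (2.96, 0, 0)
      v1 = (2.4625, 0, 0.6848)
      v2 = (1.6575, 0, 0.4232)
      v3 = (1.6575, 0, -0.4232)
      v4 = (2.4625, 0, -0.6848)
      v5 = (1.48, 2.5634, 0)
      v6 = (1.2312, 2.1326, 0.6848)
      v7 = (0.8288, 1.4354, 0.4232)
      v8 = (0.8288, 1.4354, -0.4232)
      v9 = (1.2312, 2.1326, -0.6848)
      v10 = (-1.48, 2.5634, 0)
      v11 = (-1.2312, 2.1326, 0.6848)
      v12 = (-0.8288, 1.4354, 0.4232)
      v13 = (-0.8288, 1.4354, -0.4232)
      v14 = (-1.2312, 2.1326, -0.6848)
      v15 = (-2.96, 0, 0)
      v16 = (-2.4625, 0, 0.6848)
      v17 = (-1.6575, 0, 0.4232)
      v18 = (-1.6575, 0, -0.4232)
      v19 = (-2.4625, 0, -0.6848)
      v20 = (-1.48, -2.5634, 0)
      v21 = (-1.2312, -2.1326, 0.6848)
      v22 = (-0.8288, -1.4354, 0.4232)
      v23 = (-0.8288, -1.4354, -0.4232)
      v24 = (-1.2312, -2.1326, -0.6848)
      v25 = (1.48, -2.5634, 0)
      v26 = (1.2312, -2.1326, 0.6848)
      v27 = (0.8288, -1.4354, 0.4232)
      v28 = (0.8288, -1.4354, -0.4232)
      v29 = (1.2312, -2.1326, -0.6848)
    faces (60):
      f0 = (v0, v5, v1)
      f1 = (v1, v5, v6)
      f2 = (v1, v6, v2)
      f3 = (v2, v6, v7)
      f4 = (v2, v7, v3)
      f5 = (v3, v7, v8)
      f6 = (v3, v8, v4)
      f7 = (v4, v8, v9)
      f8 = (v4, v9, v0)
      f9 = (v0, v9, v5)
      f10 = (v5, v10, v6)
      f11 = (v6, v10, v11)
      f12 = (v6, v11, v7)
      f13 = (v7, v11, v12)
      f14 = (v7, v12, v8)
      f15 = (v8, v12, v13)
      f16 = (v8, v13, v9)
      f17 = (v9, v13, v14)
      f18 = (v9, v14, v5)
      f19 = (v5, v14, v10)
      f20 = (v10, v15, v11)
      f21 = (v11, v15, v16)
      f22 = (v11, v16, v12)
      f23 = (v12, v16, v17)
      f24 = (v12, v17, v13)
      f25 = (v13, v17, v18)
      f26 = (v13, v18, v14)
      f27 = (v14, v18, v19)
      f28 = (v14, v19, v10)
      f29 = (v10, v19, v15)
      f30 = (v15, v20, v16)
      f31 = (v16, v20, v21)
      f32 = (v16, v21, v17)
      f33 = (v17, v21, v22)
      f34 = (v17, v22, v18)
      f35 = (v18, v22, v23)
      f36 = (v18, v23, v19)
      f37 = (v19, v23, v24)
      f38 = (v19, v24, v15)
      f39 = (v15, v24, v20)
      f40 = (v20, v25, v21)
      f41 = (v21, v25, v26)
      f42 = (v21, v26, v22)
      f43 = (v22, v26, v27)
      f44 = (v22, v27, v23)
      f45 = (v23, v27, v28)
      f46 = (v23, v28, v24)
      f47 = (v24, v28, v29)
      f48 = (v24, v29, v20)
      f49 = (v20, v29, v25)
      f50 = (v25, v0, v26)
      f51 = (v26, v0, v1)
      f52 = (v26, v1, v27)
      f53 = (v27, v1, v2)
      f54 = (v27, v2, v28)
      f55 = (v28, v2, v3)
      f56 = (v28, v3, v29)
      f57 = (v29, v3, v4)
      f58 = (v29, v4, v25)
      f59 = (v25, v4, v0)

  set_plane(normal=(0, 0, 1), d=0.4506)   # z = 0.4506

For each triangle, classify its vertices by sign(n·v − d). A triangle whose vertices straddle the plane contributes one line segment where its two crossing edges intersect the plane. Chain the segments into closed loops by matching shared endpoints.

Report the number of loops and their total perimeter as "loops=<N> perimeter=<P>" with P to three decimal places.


loops=2 perimeter=26.247

Straddling triangles (24 of 60):
  (v0,v5,v1) [--+] → (2.12649, 0.876677, 0.4506)–(2.63264, 0, 0.4506)  len=1.0123
  (v1,v5,v6) [+-+] → (2.12649, 0.876677, 0.4506)–(1.31629, 2.27993, 0.4506)  len=1.6204
  (v1,v6,v2) [++-] → (1.61285, 0.223369, 0.4506)–(1.74182, 0, 0.4506)  len=0.2579
  (v2,v6,v7) [-+-] → (1.61285, 0.223369, 0.4506)–(0.870947, 1.50842, 0.4506)  len=1.4838
  (v5,v10,v6) [--+] → (0.303976, 2.27993, 0.4506)–(1.31629, 2.27993, 0.4506)  len=1.0123
  (v6,v10,v11) [+-+] → (0.303976, 2.27993, 0.4506)–(-1.31629, 2.27993, 0.4506)  len=1.6203
  (v6,v11,v7) [++-] → (0.613035, 1.50842, 0.4506)–(0.870947, 1.50842, 0.4506)  len=0.2579
  (v7,v11,v12) [-+-] → (0.613035, 1.50842, 0.4506)–(-0.870947, 1.50842, 0.4506)  len=1.4840
  (v10,v15,v11) [--+] → (-1.82245, 1.40326, 0.4506)–(-1.31629, 2.27993, 0.4506)  len=1.0123
  (v11,v15,v16) [+-+] → (-1.82245, 1.40326, 0.4506)–(-2.63264, 0, 0.4506)  len=1.6204
  (v11,v16,v12) [++-] → (-0.999914, 1.28506, 0.4506)–(-0.870947, 1.50842, 0.4506)  len=0.2579
  (v12,v16,v17) [-+-] → (-0.999914, 1.28506, 0.4506)–(-1.74182, 0, 0.4506)  len=1.4838
  (v15,v20,v16) [--+] → (-2.12649, -0.876677, 0.4506)–(-2.63264, 0, 0.4506)  len=1.0123
  (v16,v20,v21) [+-+] → (-2.12649, -0.876677, 0.4506)–(-1.31629, -2.27993, 0.4506)  len=1.6204
  (v16,v21,v17) [++-] → (-1.61285, -0.223369, 0.4506)–(-1.74182, 0, 0.4506)  len=0.2579
  (v17,v21,v22) [-+-] → (-1.61285, -0.223369, 0.4506)–(-0.870947, -1.50842, 0.4506)  len=1.4838
  (v20,v25,v21) [--+] → (-0.303976, -2.27993, 0.4506)–(-1.31629, -2.27993, 0.4506)  len=1.0123
  (v21,v25,v26) [+-+] → (-0.303976, -2.27993, 0.4506)–(1.31629, -2.27993, 0.4506)  len=1.6203
  (v21,v26,v22) [++-] → (-0.613035, -1.50842, 0.4506)–(-0.870947, -1.50842, 0.4506)  len=0.2579
  (v22,v26,v27) [-+-] → (-0.613035, -1.50842, 0.4506)–(0.870947, -1.50842, 0.4506)  len=1.4840
  (v25,v0,v26) [--+] → (1.82245, -1.40326, 0.4506)–(1.31629, -2.27993, 0.4506)  len=1.0123
  (v26,v0,v1) [+-+] → (1.82245, -1.40326, 0.4506)–(2.63264, 0, 0.4506)  len=1.6204
  (v26,v1,v27) [++-] → (0.999914, -1.28506, 0.4506)–(0.870947, -1.50842, 0.4506)  len=0.2579
  (v27,v1,v2) [-+-] → (0.999914, -1.28506, 0.4506)–(1.74182, 0, 0.4506)  len=1.4838

Chained into 2 loop(s):
  loop 1: 12 segments, perimeter = 15.7958
  loop 2: 12 segments, perimeter = 10.4509
Total perimeter = 26.247


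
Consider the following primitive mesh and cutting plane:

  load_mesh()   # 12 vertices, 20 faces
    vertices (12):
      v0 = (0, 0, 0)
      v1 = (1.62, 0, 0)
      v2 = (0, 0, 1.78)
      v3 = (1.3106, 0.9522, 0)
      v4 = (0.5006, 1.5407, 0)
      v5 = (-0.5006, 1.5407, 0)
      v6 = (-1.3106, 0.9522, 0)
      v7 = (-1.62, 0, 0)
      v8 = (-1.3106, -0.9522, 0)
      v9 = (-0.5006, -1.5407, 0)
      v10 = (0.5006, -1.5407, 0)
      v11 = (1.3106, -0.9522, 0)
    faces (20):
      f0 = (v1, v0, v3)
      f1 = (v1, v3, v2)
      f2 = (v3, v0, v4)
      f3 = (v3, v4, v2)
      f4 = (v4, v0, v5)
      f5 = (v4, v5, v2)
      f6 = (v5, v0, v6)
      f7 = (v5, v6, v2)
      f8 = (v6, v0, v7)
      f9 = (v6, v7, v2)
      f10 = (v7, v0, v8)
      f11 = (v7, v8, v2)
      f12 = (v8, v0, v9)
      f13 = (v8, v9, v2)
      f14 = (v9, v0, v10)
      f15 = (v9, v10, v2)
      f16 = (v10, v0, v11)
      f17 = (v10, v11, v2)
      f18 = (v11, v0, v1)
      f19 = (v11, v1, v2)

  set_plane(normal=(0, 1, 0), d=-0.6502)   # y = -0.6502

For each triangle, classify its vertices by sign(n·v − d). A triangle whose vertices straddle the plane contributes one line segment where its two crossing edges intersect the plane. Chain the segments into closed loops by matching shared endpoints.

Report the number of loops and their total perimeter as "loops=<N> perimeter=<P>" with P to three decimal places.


Straddling triangles (10 of 20):
  (v7,v0,v8) [++-] → (-0.89493, -0.6502, 0)–(-1.40873, -0.6502, 0)  len=0.5138
  (v7,v8,v2) [+-+] → (-1.40873, -0.6502, 0)–(-0.89493, -0.6502, 0.564545)  len=0.7633
  (v8,v0,v9) [-+-] → (-0.89493, -0.6502, 0)–(-0.211261, -0.6502, 0)  len=0.6837
  (v8,v9,v2) [--+] → (-0.211261, -0.6502, 1.02881)–(-0.89493, -0.6502, 0.564545)  len=0.8264
  (v9,v0,v10) [-+-] → (-0.211261, -0.6502, 0)–(0.211261, -0.6502, 0)  len=0.4225
  (v9,v10,v2) [--+] → (0.211261, -0.6502, 1.02881)–(-0.211261, -0.6502, 1.02881)  len=0.4225
  (v10,v0,v11) [-+-] → (0.211261, -0.6502, 0)–(0.89493, -0.6502, 0)  len=0.6837
  (v10,v11,v2) [--+] → (0.89493, -0.6502, 0.564545)–(0.211261, -0.6502, 1.02881)  len=0.8264
  (v11,v0,v1) [-++] → (0.89493, -0.6502, 0)–(1.40873, -0.6502, 0)  len=0.5138
  (v11,v1,v2) [-++] → (1.40873, -0.6502, 0)–(0.89493, -0.6502, 0.564545)  len=0.7633

Chained into 1 loop(s):
  loop 1: 10 segments, perimeter = 6.4195
Total perimeter = 6.419

loops=1 perimeter=6.419


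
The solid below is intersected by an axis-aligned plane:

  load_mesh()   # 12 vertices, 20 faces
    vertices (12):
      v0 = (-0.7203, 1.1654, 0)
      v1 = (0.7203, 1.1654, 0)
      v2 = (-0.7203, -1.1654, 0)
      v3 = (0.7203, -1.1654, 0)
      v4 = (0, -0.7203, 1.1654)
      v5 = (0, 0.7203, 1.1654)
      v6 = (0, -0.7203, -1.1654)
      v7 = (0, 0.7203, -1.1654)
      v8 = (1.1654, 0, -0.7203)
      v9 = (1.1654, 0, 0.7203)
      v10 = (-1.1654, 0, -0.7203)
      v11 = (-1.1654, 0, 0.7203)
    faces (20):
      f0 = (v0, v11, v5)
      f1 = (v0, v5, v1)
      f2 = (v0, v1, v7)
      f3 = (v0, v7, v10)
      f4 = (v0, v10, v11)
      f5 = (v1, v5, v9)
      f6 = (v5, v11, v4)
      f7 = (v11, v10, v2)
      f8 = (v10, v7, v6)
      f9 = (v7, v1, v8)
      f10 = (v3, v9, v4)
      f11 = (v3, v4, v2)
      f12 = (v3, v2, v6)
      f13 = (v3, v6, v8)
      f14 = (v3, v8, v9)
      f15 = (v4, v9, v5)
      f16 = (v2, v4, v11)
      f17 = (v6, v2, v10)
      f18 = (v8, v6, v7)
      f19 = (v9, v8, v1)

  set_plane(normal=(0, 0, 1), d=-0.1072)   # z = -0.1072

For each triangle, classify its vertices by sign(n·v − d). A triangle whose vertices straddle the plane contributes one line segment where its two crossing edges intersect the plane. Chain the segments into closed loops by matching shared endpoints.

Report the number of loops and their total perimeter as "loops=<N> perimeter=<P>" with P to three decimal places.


loops=1 perimeter=7.613

Straddling triangles (10 of 20):
  (v0,v1,v7) [++-] → (0.654043, 1.12446, -0.1072)–(-0.654043, 1.12446, -0.1072)  len=1.3081
  (v0,v7,v10) [+--] → (-0.654043, 1.12446, -0.1072)–(-0.786543, 0.991957, -0.1072)  len=0.1874
  (v0,v10,v11) [+-+] → (-0.786543, 0.991957, -0.1072)–(-1.1654, 0, -0.1072)  len=1.0618
  (v11,v10,v2) [+-+] → (-1.1654, 0, -0.1072)–(-0.786543, -0.991957, -0.1072)  len=1.0618
  (v7,v1,v8) [-+-] → (0.654043, 1.12446, -0.1072)–(0.786543, 0.991957, -0.1072)  len=0.1874
  (v3,v2,v6) [++-] → (-0.654043, -1.12446, -0.1072)–(0.654043, -1.12446, -0.1072)  len=1.3081
  (v3,v6,v8) [+--] → (0.654043, -1.12446, -0.1072)–(0.786543, -0.991957, -0.1072)  len=0.1874
  (v3,v8,v9) [+-+] → (0.786543, -0.991957, -0.1072)–(1.1654, 0, -0.1072)  len=1.0618
  (v6,v2,v10) [-+-] → (-0.654043, -1.12446, -0.1072)–(-0.786543, -0.991957, -0.1072)  len=0.1874
  (v9,v8,v1) [+-+] → (1.1654, 0, -0.1072)–(0.786543, 0.991957, -0.1072)  len=1.0618

Chained into 1 loop(s):
  loop 1: 10 segments, perimeter = 7.6131
Total perimeter = 7.613


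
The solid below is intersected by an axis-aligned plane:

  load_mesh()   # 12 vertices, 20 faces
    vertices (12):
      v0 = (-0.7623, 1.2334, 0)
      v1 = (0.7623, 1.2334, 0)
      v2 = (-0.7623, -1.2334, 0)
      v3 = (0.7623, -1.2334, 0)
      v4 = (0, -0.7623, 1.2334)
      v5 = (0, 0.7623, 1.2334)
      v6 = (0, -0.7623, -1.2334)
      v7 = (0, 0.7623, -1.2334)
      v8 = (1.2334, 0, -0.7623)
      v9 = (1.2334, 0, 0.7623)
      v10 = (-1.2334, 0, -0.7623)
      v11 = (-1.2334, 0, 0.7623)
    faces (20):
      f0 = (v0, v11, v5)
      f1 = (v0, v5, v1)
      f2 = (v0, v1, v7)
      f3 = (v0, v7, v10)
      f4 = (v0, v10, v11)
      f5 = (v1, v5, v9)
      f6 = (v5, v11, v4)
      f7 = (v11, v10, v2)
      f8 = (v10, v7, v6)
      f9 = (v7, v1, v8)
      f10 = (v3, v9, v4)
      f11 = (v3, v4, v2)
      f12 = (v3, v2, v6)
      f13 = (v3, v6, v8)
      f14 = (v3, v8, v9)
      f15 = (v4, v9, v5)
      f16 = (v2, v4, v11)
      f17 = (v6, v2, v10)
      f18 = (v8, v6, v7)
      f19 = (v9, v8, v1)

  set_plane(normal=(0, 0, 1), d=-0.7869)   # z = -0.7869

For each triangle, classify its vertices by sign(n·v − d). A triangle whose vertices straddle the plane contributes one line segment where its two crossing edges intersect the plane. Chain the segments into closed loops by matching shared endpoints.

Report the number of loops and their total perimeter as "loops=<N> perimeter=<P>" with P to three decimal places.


Straddling triangles (8 of 20):
  (v0,v1,v7) [++-] → (0.275958, 0.932842, -0.7869)–(-0.275958, 0.932842, -0.7869)  len=0.5519
  (v0,v7,v10) [+-+] → (-0.275958, 0.932842, -0.7869)–(-1.16899, 0.0398059, -0.7869)  len=1.2629
  (v10,v7,v6) [+--] → (-1.16899, 0.0398059, -0.7869)–(-1.16899, -0.0398059, -0.7869)  len=0.0796
  (v7,v1,v8) [-++] → (0.275958, 0.932842, -0.7869)–(1.16899, 0.0398059, -0.7869)  len=1.2629
  (v3,v2,v6) [++-] → (-0.275958, -0.932842, -0.7869)–(0.275958, -0.932842, -0.7869)  len=0.5519
  (v3,v6,v8) [+-+] → (0.275958, -0.932842, -0.7869)–(1.16899, -0.0398059, -0.7869)  len=1.2629
  (v6,v2,v10) [-++] → (-0.275958, -0.932842, -0.7869)–(-1.16899, -0.0398059, -0.7869)  len=1.2629
  (v8,v6,v7) [+--] → (1.16899, -0.0398059, -0.7869)–(1.16899, 0.0398059, -0.7869)  len=0.0796

Chained into 1 loop(s):
  loop 1: 8 segments, perimeter = 6.3148
Total perimeter = 6.315

loops=1 perimeter=6.315


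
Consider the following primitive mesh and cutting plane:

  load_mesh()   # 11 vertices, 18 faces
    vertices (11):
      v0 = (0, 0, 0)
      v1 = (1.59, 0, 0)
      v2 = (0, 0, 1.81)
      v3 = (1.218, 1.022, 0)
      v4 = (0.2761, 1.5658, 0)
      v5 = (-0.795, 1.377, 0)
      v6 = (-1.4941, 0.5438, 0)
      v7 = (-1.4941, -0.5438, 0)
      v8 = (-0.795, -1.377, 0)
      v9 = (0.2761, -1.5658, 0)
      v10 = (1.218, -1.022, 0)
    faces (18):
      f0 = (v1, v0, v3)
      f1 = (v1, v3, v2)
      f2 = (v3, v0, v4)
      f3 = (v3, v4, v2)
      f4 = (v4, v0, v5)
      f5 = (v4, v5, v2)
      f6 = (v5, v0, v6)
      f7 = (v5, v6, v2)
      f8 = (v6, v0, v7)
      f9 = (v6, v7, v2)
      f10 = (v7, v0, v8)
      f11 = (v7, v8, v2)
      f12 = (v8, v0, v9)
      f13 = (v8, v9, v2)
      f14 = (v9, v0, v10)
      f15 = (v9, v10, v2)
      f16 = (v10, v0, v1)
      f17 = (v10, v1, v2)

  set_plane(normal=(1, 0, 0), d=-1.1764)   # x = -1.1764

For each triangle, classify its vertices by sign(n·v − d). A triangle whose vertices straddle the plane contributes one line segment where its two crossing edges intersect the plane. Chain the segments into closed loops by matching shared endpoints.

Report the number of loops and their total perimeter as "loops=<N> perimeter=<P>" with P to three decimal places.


Straddling triangles (6 of 18):
  (v5,v0,v6) [++-] → (-1.1764, 0.428168, 0)–(-1.1764, 0.922441, 0)  len=0.4943
  (v5,v6,v2) [+-+] → (-1.1764, 0.922441, 0)–(-1.1764, 0.428168, 0.384872)  len=0.6264
  (v6,v0,v7) [-+-] → (-1.1764, 0.428168, 0)–(-1.1764, -0.428168, 0)  len=0.8563
  (v6,v7,v2) [--+] → (-1.1764, -0.428168, 0.384872)–(-1.1764, 0.428168, 0.384872)  len=0.8563
  (v7,v0,v8) [-++] → (-1.1764, -0.428168, 0)–(-1.1764, -0.922441, 0)  len=0.4943
  (v7,v8,v2) [-++] → (-1.1764, -0.922441, 0)–(-1.1764, -0.428168, 0.384872)  len=0.6264

Chained into 1 loop(s):
  loop 1: 6 segments, perimeter = 3.9541
Total perimeter = 3.954

loops=1 perimeter=3.954


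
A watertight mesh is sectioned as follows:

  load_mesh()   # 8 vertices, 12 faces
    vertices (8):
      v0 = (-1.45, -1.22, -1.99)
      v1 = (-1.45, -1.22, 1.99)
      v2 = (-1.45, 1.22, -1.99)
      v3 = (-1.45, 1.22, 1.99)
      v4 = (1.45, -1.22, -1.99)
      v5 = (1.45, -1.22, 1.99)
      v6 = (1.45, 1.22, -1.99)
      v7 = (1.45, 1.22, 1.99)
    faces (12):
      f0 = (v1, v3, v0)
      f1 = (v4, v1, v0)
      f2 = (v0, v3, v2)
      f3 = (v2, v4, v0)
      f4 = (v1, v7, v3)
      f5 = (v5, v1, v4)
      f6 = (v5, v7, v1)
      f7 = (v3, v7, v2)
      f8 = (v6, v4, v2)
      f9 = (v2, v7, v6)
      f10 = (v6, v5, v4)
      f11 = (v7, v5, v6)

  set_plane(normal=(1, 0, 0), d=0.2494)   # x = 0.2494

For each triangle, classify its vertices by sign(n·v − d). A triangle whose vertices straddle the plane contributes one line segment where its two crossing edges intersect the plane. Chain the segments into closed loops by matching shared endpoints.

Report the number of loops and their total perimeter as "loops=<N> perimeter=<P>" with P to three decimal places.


Straddling triangles (8 of 12):
  (v4,v1,v0) [+--] → (0.2494, -1.22, -0.34228)–(0.2494, -1.22, -1.99)  len=1.6477
  (v2,v4,v0) [-+-] → (0.2494, -0.20984, -1.99)–(0.2494, -1.22, -1.99)  len=1.0102
  (v1,v7,v3) [-+-] → (0.2494, 0.20984, 1.99)–(0.2494, 1.22, 1.99)  len=1.0102
  (v5,v1,v4) [+-+] → (0.2494, -1.22, 1.99)–(0.2494, -1.22, -0.34228)  len=2.3323
  (v5,v7,v1) [++-] → (0.2494, 0.20984, 1.99)–(0.2494, -1.22, 1.99)  len=1.4298
  (v3,v7,v2) [-+-] → (0.2494, 1.22, 1.99)–(0.2494, 1.22, 0.34228)  len=1.6477
  (v6,v4,v2) [++-] → (0.2494, -0.20984, -1.99)–(0.2494, 1.22, -1.99)  len=1.4298
  (v2,v7,v6) [-++] → (0.2494, 1.22, 0.34228)–(0.2494, 1.22, -1.99)  len=2.3323

Chained into 1 loop(s):
  loop 1: 8 segments, perimeter = 12.8400
Total perimeter = 12.840

loops=1 perimeter=12.840


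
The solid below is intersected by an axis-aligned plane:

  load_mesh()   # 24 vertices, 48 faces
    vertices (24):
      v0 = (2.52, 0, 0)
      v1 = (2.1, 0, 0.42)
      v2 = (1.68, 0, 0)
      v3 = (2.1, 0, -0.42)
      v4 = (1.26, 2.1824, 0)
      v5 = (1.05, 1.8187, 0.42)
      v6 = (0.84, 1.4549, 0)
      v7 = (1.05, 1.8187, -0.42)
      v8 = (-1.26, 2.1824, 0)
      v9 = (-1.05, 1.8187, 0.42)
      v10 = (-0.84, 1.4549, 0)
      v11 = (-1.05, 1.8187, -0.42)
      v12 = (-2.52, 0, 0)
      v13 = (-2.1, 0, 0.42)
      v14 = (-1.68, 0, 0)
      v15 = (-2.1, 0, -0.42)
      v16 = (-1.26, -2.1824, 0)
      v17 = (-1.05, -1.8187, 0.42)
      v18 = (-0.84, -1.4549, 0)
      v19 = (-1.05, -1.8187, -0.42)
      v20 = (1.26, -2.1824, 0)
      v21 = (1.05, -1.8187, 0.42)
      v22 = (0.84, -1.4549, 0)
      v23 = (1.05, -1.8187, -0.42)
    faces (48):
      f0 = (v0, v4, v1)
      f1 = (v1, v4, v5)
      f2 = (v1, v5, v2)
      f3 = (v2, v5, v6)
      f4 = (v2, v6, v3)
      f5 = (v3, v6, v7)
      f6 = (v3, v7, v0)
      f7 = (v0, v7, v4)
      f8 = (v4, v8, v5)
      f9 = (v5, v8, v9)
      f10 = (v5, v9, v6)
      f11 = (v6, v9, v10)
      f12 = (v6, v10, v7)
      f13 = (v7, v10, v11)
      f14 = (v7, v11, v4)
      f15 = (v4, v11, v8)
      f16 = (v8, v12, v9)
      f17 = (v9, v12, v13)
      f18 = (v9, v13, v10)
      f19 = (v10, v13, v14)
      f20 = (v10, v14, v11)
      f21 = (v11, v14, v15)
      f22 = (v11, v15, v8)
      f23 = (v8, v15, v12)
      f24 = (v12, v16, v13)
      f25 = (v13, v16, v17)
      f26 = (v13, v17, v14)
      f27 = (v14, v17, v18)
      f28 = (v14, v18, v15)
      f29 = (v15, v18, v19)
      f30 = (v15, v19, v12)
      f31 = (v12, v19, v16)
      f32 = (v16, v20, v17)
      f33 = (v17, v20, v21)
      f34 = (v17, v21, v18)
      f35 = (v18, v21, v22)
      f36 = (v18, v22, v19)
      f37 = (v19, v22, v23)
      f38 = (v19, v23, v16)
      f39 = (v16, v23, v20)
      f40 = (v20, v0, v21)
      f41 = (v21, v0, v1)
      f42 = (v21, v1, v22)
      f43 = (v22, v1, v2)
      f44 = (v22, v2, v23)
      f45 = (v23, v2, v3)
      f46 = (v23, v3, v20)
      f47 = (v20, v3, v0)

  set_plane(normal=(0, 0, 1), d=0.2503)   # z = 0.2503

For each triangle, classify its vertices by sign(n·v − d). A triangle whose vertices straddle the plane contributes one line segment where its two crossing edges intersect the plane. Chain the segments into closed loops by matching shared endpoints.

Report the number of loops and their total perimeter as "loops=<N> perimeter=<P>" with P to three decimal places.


Straddling triangles (24 of 48):
  (v0,v4,v1) [--+] → (1.7606, 0.881794, 0.2503)–(2.2697, 0, 0.2503)  len=1.0182
  (v1,v4,v5) [+-+] → (1.7606, 0.881794, 0.2503)–(1.13485, 1.96565, 0.2503)  len=1.2515
  (v1,v5,v2) [++-] → (1.30455, 1.08386, 0.2503)–(1.9303, 0, 0.2503)  len=1.2515
  (v2,v5,v6) [-+-] → (1.30455, 1.08386, 0.2503)–(0.96515, 1.67171, 0.2503)  len=0.6788
  (v4,v8,v5) [--+] → (0.11665, 1.96565, 0.2503)–(1.13485, 1.96565, 0.2503)  len=1.0182
  (v5,v8,v9) [+-+] → (0.11665, 1.96565, 0.2503)–(-1.13485, 1.96565, 0.2503)  len=1.2515
  (v5,v9,v6) [++-] → (-0.28635, 1.67171, 0.2503)–(0.96515, 1.67171, 0.2503)  len=1.2515
  (v6,v9,v10) [-+-] → (-0.28635, 1.67171, 0.2503)–(-0.96515, 1.67171, 0.2503)  len=0.6788
  (v8,v12,v9) [--+] → (-1.64395, 1.08386, 0.2503)–(-1.13485, 1.96565, 0.2503)  len=1.0182
  (v9,v12,v13) [+-+] → (-1.64395, 1.08386, 0.2503)–(-2.2697, 0, 0.2503)  len=1.2515
  (v9,v13,v10) [++-] → (-1.5909, 0.587849, 0.2503)–(-0.96515, 1.67171, 0.2503)  len=1.2515
  (v10,v13,v14) [-+-] → (-1.5909, 0.587849, 0.2503)–(-1.9303, 0, 0.2503)  len=0.6788
  (v12,v16,v13) [--+] → (-1.7606, -0.881794, 0.2503)–(-2.2697, 0, 0.2503)  len=1.0182
  (v13,v16,v17) [+-+] → (-1.7606, -0.881794, 0.2503)–(-1.13485, -1.96565, 0.2503)  len=1.2515
  (v13,v17,v14) [++-] → (-1.30455, -1.08386, 0.2503)–(-1.9303, 0, 0.2503)  len=1.2515
  (v14,v17,v18) [-+-] → (-1.30455, -1.08386, 0.2503)–(-0.96515, -1.67171, 0.2503)  len=0.6788
  (v16,v20,v17) [--+] → (-0.11665, -1.96565, 0.2503)–(-1.13485, -1.96565, 0.2503)  len=1.0182
  (v17,v20,v21) [+-+] → (-0.11665, -1.96565, 0.2503)–(1.13485, -1.96565, 0.2503)  len=1.2515
  (v17,v21,v18) [++-] → (0.28635, -1.67171, 0.2503)–(-0.96515, -1.67171, 0.2503)  len=1.2515
  (v18,v21,v22) [-+-] → (0.28635, -1.67171, 0.2503)–(0.96515, -1.67171, 0.2503)  len=0.6788
  (v20,v0,v21) [--+] → (1.64395, -1.08386, 0.2503)–(1.13485, -1.96565, 0.2503)  len=1.0182
  (v21,v0,v1) [+-+] → (1.64395, -1.08386, 0.2503)–(2.2697, 0, 0.2503)  len=1.2515
  (v21,v1,v22) [++-] → (1.5909, -0.587849, 0.2503)–(0.96515, -1.67171, 0.2503)  len=1.2515
  (v22,v1,v2) [-+-] → (1.5909, -0.587849, 0.2503)–(1.9303, 0, 0.2503)  len=0.6788

Chained into 2 loop(s):
  loop 1: 12 segments, perimeter = 13.6183
  loop 2: 12 segments, perimeter = 11.5819
Total perimeter = 25.200

loops=2 perimeter=25.200


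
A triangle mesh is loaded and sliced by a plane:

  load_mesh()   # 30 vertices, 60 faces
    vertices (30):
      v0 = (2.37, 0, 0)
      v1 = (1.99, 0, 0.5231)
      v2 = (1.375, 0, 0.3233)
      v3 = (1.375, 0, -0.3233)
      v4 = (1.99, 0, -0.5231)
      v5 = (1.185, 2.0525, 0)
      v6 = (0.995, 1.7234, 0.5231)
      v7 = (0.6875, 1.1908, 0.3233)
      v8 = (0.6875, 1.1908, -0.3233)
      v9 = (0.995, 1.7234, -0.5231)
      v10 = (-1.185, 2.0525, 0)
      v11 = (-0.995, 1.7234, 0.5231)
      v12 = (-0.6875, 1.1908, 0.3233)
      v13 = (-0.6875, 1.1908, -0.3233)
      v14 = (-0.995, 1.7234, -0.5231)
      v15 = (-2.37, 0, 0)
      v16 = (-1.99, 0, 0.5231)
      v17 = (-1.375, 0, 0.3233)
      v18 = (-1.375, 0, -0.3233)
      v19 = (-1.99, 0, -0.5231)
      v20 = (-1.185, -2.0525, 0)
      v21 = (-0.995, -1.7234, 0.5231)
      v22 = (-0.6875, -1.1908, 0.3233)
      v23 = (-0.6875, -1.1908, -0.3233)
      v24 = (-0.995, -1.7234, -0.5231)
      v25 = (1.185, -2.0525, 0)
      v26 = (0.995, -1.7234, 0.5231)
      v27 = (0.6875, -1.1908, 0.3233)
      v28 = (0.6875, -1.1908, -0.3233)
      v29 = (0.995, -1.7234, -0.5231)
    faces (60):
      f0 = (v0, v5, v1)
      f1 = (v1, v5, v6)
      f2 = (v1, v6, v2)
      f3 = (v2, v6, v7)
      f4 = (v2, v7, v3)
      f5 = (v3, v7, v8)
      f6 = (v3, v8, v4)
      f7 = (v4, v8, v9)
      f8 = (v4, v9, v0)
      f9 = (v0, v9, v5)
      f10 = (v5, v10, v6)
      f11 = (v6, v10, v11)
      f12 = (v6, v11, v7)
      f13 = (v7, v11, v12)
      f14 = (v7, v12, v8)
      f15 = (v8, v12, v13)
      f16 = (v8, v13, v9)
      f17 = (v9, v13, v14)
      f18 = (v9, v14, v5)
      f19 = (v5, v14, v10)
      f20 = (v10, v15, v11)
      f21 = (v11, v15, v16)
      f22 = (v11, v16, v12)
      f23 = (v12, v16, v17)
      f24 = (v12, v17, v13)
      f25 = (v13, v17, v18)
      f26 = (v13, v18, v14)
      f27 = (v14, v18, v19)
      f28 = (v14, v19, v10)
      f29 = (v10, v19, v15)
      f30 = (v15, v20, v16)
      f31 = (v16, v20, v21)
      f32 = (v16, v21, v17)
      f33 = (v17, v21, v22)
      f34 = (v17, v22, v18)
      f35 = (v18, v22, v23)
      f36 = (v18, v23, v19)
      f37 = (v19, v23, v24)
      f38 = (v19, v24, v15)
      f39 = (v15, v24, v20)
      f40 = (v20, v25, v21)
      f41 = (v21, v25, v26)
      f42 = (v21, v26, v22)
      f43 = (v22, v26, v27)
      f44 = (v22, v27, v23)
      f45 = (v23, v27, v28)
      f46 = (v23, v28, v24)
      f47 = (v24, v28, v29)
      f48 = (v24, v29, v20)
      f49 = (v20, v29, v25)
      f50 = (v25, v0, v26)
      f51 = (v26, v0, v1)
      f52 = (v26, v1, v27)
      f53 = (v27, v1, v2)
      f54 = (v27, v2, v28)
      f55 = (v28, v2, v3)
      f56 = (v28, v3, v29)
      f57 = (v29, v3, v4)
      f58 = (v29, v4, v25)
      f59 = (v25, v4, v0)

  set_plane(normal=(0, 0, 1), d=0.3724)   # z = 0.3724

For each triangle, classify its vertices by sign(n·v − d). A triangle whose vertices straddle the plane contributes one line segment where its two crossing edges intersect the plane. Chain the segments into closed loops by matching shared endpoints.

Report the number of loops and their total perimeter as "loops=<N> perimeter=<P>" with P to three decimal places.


loops=2 perimeter=21.754

Straddling triangles (24 of 60):
  (v0,v5,v1) [--+] → (1.75809, 0.591305, 0.3724)–(2.09947, 0, 0.3724)  len=0.6828
  (v1,v5,v6) [+-+] → (1.75809, 0.591305, 0.3724)–(1.04974, 1.81821, 0.3724)  len=1.4167
  (v1,v6,v2) [++-] → (1.28162, 0.423518, 0.3724)–(1.52613, 0, 0.3724)  len=0.4890
  (v2,v6,v7) [-+-] → (1.28162, 0.423518, 0.3724)–(0.763067, 1.32168, 0.3724)  len=1.0371
  (v5,v10,v6) [--+] → (0.366963, 1.81821, 0.3724)–(1.04974, 1.81821, 0.3724)  len=0.6828
  (v6,v10,v11) [+-+] → (0.366963, 1.81821, 0.3724)–(-1.04974, 1.81821, 0.3724)  len=1.4167
  (v6,v11,v7) [++-] → (0.274033, 1.32168, 0.3724)–(0.763067, 1.32168, 0.3724)  len=0.4890
  (v7,v11,v12) [-+-] → (0.274033, 1.32168, 0.3724)–(-0.763067, 1.32168, 0.3724)  len=1.0371
  (v10,v15,v11) [--+] → (-1.39112, 1.22691, 0.3724)–(-1.04974, 1.81821, 0.3724)  len=0.6828
  (v11,v15,v16) [+-+] → (-1.39112, 1.22691, 0.3724)–(-2.09947, 0, 0.3724)  len=1.4167
  (v11,v16,v12) [++-] → (-1.00758, 0.898166, 0.3724)–(-0.763067, 1.32168, 0.3724)  len=0.4890
  (v12,v16,v17) [-+-] → (-1.00758, 0.898166, 0.3724)–(-1.52613, 0, 0.3724)  len=1.0371
  (v15,v20,v16) [--+] → (-1.75809, -0.591305, 0.3724)–(-2.09947, 0, 0.3724)  len=0.6828
  (v16,v20,v21) [+-+] → (-1.75809, -0.591305, 0.3724)–(-1.04974, -1.81821, 0.3724)  len=1.4167
  (v16,v21,v17) [++-] → (-1.28162, -0.423518, 0.3724)–(-1.52613, 0, 0.3724)  len=0.4890
  (v17,v21,v22) [-+-] → (-1.28162, -0.423518, 0.3724)–(-0.763067, -1.32168, 0.3724)  len=1.0371
  (v20,v25,v21) [--+] → (-0.366963, -1.81821, 0.3724)–(-1.04974, -1.81821, 0.3724)  len=0.6828
  (v21,v25,v26) [+-+] → (-0.366963, -1.81821, 0.3724)–(1.04974, -1.81821, 0.3724)  len=1.4167
  (v21,v26,v22) [++-] → (-0.274033, -1.32168, 0.3724)–(-0.763067, -1.32168, 0.3724)  len=0.4890
  (v22,v26,v27) [-+-] → (-0.274033, -1.32168, 0.3724)–(0.763067, -1.32168, 0.3724)  len=1.0371
  (v25,v0,v26) [--+] → (1.39112, -1.22691, 0.3724)–(1.04974, -1.81821, 0.3724)  len=0.6828
  (v26,v0,v1) [+-+] → (1.39112, -1.22691, 0.3724)–(2.09947, 0, 0.3724)  len=1.4167
  (v26,v1,v27) [++-] → (1.00758, -0.898166, 0.3724)–(0.763067, -1.32168, 0.3724)  len=0.4890
  (v27,v1,v2) [-+-] → (1.00758, -0.898166, 0.3724)–(1.52613, 0, 0.3724)  len=1.0371

Chained into 2 loop(s):
  loop 1: 12 segments, perimeter = 12.5969
  loop 2: 12 segments, perimeter = 9.1568
Total perimeter = 21.754


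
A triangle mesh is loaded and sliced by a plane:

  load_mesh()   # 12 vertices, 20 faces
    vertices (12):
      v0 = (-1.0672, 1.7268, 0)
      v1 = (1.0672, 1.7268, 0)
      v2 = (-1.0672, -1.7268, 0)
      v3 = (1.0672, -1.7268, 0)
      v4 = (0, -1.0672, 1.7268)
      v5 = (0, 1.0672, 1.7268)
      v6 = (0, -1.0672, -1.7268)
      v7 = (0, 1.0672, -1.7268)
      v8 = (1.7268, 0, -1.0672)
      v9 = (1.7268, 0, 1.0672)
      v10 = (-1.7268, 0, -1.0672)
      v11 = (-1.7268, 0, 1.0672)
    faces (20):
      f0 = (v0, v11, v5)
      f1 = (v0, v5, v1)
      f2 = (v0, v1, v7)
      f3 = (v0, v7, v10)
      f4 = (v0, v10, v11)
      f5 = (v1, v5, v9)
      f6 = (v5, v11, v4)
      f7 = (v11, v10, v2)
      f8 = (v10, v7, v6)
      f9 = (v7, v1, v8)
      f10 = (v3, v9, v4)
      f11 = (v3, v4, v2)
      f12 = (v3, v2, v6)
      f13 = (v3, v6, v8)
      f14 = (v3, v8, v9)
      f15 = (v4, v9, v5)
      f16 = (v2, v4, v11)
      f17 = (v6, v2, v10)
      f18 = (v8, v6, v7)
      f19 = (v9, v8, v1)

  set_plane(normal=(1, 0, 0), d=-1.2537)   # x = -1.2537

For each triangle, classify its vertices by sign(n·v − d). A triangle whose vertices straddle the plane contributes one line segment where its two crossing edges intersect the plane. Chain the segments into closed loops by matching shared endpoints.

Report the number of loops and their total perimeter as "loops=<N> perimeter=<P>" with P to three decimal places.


Straddling triangles (8 of 20):
  (v0,v11,v5) [+-+] → (-1.2537, 1.23855, 0.301748)–(-1.2537, 0.292386, 1.24791)  len=1.3381
  (v0,v7,v10) [++-] → (-1.2537, 0.292386, -1.24791)–(-1.2537, 1.23855, -0.301748)  len=1.3381
  (v0,v10,v11) [+--] → (-1.2537, 1.23855, -0.301748)–(-1.2537, 1.23855, 0.301748)  len=0.6035
  (v5,v11,v4) [+-+] → (-1.2537, 0.292386, 1.24791)–(-1.2537, -0.292386, 1.24791)  len=0.5848
  (v11,v10,v2) [--+] → (-1.2537, -1.23855, -0.301748)–(-1.2537, -1.23855, 0.301748)  len=0.6035
  (v10,v7,v6) [-++] → (-1.2537, 0.292386, -1.24791)–(-1.2537, -0.292386, -1.24791)  len=0.5848
  (v2,v4,v11) [++-] → (-1.2537, -0.292386, 1.24791)–(-1.2537, -1.23855, 0.301748)  len=1.3381
  (v6,v2,v10) [++-] → (-1.2537, -1.23855, -0.301748)–(-1.2537, -0.292386, -1.24791)  len=1.3381

Chained into 1 loop(s):
  loop 1: 8 segments, perimeter = 7.7289
Total perimeter = 7.729

loops=1 perimeter=7.729


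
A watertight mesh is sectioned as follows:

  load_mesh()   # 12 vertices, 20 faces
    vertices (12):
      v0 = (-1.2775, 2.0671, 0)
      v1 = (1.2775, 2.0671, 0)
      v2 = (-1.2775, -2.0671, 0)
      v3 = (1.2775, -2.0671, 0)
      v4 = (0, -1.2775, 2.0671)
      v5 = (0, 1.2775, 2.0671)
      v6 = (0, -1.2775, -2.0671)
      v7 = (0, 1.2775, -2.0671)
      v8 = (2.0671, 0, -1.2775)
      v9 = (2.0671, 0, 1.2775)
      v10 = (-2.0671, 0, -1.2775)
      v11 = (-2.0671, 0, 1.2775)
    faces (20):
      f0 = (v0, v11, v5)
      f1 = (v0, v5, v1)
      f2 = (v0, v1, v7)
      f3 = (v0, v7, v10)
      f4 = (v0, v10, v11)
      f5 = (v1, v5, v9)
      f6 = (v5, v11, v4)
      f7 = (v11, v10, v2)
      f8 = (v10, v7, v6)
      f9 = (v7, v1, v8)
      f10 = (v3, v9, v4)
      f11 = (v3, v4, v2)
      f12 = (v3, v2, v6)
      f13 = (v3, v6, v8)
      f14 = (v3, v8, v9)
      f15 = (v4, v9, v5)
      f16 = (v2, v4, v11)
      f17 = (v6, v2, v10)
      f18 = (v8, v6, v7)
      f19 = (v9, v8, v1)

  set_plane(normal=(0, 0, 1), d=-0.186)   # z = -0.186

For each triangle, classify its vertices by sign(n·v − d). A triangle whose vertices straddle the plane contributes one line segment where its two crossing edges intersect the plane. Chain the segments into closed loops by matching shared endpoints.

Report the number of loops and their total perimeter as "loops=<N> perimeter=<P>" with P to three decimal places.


loops=1 perimeter=13.513

Straddling triangles (10 of 20):
  (v0,v1,v7) [++-] → (1.16255, 1.99605, -0.186)–(-1.16255, 1.99605, -0.186)  len=2.3251
  (v0,v7,v10) [+--] → (-1.16255, 1.99605, -0.186)–(-1.39246, 1.76614, -0.186)  len=0.3251
  (v0,v10,v11) [+-+] → (-1.39246, 1.76614, -0.186)–(-2.0671, 0, -0.186)  len=1.8906
  (v11,v10,v2) [+-+] → (-2.0671, 0, -0.186)–(-1.39246, -1.76614, -0.186)  len=1.8906
  (v7,v1,v8) [-+-] → (1.16255, 1.99605, -0.186)–(1.39246, 1.76614, -0.186)  len=0.3251
  (v3,v2,v6) [++-] → (-1.16255, -1.99605, -0.186)–(1.16255, -1.99605, -0.186)  len=2.3251
  (v3,v6,v8) [+--] → (1.16255, -1.99605, -0.186)–(1.39246, -1.76614, -0.186)  len=0.3251
  (v3,v8,v9) [+-+] → (1.39246, -1.76614, -0.186)–(2.0671, 0, -0.186)  len=1.8906
  (v6,v2,v10) [-+-] → (-1.16255, -1.99605, -0.186)–(-1.39246, -1.76614, -0.186)  len=0.3251
  (v9,v8,v1) [+-+] → (2.0671, 0, -0.186)–(1.39246, 1.76614, -0.186)  len=1.8906

Chained into 1 loop(s):
  loop 1: 10 segments, perimeter = 13.5132
Total perimeter = 13.513


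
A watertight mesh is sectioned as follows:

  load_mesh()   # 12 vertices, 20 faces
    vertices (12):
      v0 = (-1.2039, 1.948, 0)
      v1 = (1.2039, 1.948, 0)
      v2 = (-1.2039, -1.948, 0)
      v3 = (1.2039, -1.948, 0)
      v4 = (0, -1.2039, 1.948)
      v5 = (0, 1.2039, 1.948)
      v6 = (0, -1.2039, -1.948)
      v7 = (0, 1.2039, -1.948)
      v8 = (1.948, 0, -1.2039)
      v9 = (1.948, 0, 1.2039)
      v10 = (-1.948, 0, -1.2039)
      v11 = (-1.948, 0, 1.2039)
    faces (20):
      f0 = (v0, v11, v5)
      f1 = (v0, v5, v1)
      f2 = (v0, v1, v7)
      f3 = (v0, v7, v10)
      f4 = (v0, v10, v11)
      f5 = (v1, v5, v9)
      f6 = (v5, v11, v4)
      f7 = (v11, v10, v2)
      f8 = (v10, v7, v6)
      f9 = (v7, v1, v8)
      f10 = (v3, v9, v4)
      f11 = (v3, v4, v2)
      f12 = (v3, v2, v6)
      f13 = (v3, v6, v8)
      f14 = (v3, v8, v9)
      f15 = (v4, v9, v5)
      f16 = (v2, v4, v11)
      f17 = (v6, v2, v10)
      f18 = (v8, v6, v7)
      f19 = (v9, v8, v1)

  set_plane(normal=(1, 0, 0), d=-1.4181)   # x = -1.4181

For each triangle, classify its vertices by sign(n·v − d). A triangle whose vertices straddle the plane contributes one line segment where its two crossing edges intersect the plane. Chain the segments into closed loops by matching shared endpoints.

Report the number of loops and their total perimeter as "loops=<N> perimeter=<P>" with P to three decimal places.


loops=1 perimeter=8.691

Straddling triangles (8 of 20):
  (v0,v11,v5) [+-+] → (-1.4181, 1.38724, 0.34656)–(-1.4181, 0.327488, 1.40631)  len=1.4987
  (v0,v7,v10) [++-] → (-1.4181, 0.327488, -1.40631)–(-1.4181, 1.38724, -0.34656)  len=1.4987
  (v0,v10,v11) [+--] → (-1.4181, 1.38724, -0.34656)–(-1.4181, 1.38724, 0.34656)  len=0.6931
  (v5,v11,v4) [+-+] → (-1.4181, 0.327488, 1.40631)–(-1.4181, -0.327488, 1.40631)  len=0.6550
  (v11,v10,v2) [--+] → (-1.4181, -1.38724, -0.34656)–(-1.4181, -1.38724, 0.34656)  len=0.6931
  (v10,v7,v6) [-++] → (-1.4181, 0.327488, -1.40631)–(-1.4181, -0.327488, -1.40631)  len=0.6550
  (v2,v4,v11) [++-] → (-1.4181, -0.327488, 1.40631)–(-1.4181, -1.38724, 0.34656)  len=1.4987
  (v6,v2,v10) [++-] → (-1.4181, -1.38724, -0.34656)–(-1.4181, -0.327488, -1.40631)  len=1.4987

Chained into 1 loop(s):
  loop 1: 8 segments, perimeter = 8.6911
Total perimeter = 8.691


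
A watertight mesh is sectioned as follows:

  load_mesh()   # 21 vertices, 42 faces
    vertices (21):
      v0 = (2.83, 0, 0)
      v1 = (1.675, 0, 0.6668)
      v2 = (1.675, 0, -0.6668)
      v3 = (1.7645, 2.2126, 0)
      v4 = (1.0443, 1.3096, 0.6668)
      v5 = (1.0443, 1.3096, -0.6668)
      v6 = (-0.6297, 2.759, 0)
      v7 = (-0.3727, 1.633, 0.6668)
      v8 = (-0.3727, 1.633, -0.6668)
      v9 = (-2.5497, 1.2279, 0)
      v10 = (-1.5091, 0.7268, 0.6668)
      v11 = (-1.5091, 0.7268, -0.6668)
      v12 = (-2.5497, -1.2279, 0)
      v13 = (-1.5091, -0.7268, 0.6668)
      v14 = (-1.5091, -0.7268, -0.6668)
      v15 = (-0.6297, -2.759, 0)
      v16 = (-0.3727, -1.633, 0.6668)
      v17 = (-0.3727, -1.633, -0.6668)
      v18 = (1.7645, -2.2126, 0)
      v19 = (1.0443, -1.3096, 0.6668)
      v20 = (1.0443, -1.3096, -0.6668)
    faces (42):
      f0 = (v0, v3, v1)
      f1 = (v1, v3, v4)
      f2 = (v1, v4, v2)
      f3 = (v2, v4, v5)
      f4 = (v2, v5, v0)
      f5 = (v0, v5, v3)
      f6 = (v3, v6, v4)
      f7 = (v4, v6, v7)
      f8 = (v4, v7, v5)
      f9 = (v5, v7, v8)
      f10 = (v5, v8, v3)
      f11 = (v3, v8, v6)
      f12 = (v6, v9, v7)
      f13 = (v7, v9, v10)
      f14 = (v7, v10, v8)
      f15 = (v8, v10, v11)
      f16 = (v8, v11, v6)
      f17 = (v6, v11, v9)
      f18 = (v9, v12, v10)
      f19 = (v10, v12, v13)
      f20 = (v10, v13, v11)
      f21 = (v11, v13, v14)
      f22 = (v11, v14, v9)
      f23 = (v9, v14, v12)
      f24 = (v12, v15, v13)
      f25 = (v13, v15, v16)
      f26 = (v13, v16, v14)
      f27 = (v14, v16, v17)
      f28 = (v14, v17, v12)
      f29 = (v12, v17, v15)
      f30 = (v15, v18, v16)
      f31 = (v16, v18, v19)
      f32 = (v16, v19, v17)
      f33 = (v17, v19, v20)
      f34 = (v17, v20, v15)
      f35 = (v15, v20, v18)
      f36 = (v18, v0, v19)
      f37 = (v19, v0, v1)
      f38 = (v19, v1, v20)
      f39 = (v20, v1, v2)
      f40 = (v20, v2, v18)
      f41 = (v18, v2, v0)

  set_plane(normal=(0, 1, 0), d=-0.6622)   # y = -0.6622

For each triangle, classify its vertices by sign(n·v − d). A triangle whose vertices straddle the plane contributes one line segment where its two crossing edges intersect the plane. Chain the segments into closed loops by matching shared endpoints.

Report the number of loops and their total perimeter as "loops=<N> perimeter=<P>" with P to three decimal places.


Straddling triangles (12 of 42):
  (v9,v12,v10) [+-+] → (-2.5497, -0.6622, 0)–(-2.24855, -0.6622, 0.192975)  len=0.3577
  (v10,v12,v13) [+--] → (-2.24855, -0.6622, 0.192975)–(-1.5091, -0.6622, 0.6668)  len=0.8782
  (v10,v13,v11) [+-+] → (-1.5091, -0.6622, 0.6668)–(-1.5091, -0.6622, 0.607533)  len=0.0593
  (v11,v13,v14) [+--] → (-1.5091, -0.6622, 0.607533)–(-1.5091, -0.6622, -0.6668)  len=1.2743
  (v11,v14,v9) [+-+] → (-1.5091, -0.6622, -0.6668)–(-1.54349, -0.6622, -0.644763)  len=0.0408
  (v9,v14,v12) [+--] → (-1.54349, -0.6622, -0.644763)–(-2.5497, -0.6622, 0)  len=1.1951
  (v18,v0,v19) [-+-] → (2.51111, -0.6622, 0)–(1.92706, -0.6622, 0.337168)  len=0.6744
  (v19,v0,v1) [-++] → (1.92706, -0.6622, 0.337168)–(1.35609, -0.6622, 0.6668)  len=0.6593
  (v19,v1,v20) [-+-] → (1.35609, -0.6622, 0.6668)–(1.35609, -0.6622, -0.00753561)  len=0.6743
  (v20,v1,v2) [-++] → (1.35609, -0.6622, -0.00753561)–(1.35609, -0.6622, -0.6668)  len=0.6593
  (v20,v2,v18) [-+-] → (1.35609, -0.6622, -0.6668)–(1.70179, -0.6622, -0.467236)  len=0.3992
  (v18,v2,v0) [-++] → (1.70179, -0.6622, -0.467236)–(2.51111, -0.6622, 0)  len=0.9345

Chained into 2 loop(s):
  loop 1: 6 segments, perimeter = 3.8054
  loop 2: 6 segments, perimeter = 4.0010
Total perimeter = 7.806

loops=2 perimeter=7.806
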